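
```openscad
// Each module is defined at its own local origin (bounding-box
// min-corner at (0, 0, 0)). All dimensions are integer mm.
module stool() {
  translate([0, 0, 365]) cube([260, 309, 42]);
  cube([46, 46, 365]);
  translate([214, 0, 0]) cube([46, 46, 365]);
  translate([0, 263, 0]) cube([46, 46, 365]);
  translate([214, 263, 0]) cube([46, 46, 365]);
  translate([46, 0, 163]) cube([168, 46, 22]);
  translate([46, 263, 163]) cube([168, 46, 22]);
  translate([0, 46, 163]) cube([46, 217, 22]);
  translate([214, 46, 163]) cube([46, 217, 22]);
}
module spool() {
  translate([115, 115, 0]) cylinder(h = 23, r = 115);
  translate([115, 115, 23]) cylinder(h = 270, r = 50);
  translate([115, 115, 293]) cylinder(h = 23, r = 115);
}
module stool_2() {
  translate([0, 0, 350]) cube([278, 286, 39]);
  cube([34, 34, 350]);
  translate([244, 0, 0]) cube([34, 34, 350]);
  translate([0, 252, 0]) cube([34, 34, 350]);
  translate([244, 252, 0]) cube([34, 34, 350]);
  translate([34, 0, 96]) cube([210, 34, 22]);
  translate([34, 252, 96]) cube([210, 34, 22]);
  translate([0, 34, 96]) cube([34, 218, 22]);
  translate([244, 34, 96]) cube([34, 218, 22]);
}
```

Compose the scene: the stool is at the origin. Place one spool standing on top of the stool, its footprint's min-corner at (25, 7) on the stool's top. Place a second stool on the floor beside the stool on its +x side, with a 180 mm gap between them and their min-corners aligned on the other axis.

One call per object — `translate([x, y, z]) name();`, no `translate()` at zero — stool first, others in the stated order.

stool();
translate([25, 7, 407]) spool();
translate([440, 0, 0]) stool_2();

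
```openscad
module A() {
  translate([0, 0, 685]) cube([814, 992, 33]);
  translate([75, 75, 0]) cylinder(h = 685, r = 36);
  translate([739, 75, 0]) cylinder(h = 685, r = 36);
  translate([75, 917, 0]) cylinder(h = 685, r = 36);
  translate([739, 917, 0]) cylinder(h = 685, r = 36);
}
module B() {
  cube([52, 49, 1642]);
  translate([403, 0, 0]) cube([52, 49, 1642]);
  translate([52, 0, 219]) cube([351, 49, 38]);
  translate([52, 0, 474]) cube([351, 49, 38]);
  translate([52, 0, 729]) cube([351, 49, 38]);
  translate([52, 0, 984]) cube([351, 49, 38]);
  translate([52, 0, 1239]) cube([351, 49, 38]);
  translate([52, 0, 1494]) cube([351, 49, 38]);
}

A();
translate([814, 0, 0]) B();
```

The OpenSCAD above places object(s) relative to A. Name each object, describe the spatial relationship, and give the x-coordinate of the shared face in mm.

A is a table. B is a ladder. The ladder is against the table's +x side, with their −y faces flush. The x-coordinate of the shared face is 814 mm.

The table's +x face and the ladder's −x face are both at x = 814 mm.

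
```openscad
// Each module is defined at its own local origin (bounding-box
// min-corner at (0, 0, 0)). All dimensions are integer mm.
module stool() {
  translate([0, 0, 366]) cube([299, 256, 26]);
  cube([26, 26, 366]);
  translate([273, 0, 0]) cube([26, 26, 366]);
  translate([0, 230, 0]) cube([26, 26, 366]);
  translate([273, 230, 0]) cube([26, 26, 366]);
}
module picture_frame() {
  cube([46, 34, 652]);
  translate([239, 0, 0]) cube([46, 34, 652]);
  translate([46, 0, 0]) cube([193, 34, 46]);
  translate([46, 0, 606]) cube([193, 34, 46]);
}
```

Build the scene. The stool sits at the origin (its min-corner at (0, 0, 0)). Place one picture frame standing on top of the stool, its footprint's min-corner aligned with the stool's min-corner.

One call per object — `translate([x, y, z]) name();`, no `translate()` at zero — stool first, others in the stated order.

stool();
translate([0, 0, 392]) picture_frame();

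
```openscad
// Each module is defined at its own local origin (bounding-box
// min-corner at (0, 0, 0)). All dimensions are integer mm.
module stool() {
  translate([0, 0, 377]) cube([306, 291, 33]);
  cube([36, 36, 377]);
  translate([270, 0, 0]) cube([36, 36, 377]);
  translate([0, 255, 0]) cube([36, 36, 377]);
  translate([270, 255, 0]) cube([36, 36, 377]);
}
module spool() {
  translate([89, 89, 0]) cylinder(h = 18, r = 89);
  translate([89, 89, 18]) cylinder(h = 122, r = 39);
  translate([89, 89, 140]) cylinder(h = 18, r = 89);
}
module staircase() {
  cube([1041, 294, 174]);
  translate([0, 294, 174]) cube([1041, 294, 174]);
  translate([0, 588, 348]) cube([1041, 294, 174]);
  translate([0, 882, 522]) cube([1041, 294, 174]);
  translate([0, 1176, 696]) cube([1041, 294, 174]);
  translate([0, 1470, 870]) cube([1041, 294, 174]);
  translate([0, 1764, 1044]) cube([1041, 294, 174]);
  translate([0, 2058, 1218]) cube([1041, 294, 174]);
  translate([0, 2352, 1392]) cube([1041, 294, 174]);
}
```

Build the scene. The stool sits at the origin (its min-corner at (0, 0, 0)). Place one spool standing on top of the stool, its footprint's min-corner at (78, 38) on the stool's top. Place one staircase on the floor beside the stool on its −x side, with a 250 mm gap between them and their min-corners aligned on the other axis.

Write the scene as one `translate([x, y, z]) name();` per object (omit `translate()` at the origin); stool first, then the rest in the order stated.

stool();
translate([78, 38, 410]) spool();
translate([-1291, 0, 0]) staircase();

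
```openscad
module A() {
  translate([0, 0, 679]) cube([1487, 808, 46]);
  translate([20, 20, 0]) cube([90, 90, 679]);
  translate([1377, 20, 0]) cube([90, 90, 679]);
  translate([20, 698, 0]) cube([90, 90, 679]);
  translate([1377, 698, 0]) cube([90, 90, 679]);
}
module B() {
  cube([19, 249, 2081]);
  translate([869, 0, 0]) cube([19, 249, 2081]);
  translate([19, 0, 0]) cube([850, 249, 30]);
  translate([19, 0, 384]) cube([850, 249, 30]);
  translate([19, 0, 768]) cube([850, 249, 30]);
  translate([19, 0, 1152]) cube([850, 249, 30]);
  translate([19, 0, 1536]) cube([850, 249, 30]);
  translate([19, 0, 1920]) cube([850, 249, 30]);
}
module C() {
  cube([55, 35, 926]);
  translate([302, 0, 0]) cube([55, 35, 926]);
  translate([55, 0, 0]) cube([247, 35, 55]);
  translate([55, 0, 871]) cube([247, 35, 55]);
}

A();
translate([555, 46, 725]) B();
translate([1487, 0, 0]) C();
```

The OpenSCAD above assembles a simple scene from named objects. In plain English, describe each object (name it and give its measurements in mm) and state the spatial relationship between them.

A is a table with a 1487×808 mm rectangular top, 46 mm thick, top surface at z = 725 mm, supported by four 90×90 mm square legs, each inset 20 mm from the nearest pair of top edges, running from the floor.

B is a bookshelf 888 mm wide overall, 249 mm deep and 2081 mm tall. The two sides are 19 mm thick vertical panels. 6 horizontal shelves of 30 mm thickness span between the inner faces of the sides; the lowest shelf sits on the floor and shelves are stacked with a clear vertical gap of 354 mm between each pair.

C is a rectangular picture frame lying in the x–z plane (depth along y). The opening is 247 mm wide (x) by 816 mm tall (z), surrounded by a border 55 mm wide on all four sides. The frame is 35 mm deep and is made of two full-height vertical stiles with two horizontal rails fitted between them.

The bookshelf is on top of the table. The picture frame is against the table's +x side, with their −y faces flush.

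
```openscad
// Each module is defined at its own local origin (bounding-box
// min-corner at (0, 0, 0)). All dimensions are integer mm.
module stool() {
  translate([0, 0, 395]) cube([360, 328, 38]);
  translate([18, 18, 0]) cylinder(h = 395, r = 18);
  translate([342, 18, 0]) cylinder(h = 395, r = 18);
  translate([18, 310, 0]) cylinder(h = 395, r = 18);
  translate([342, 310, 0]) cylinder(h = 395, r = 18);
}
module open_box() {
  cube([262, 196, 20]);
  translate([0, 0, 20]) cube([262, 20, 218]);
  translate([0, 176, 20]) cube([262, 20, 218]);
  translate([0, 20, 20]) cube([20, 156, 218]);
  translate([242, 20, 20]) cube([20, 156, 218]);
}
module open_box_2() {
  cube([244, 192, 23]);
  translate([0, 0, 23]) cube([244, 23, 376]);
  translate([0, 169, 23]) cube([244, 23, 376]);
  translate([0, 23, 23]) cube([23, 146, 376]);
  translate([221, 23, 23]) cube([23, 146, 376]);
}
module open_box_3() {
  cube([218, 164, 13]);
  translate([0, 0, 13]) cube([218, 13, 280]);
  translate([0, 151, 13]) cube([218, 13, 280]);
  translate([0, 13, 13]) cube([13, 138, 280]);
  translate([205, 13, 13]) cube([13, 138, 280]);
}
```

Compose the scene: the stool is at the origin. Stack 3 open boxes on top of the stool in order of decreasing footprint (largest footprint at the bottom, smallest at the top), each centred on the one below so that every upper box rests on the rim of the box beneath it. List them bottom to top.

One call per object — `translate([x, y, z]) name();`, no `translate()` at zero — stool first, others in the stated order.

stool();
translate([49, 66, 433]) open_box();
translate([58, 68, 671]) open_box_2();
translate([71, 82, 1070]) open_box_3();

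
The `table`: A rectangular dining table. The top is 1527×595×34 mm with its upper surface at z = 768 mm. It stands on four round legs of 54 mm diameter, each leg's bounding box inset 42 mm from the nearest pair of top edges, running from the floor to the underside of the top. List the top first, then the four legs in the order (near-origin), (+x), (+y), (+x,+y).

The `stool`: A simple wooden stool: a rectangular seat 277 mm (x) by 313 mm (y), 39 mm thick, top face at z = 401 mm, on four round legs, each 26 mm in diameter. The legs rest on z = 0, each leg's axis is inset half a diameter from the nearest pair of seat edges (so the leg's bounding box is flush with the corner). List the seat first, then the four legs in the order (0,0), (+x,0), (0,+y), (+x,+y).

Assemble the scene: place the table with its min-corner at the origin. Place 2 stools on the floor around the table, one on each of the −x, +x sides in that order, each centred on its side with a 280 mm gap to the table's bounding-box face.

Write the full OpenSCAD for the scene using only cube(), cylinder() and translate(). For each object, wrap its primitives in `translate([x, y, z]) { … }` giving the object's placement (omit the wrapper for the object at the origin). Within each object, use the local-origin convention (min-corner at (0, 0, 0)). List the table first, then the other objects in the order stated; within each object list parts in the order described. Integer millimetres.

translate([0, 0, 734]) cube([1527, 595, 34]);
translate([69, 69, 0]) cylinder(h = 734, r = 27);
translate([1458, 69, 0]) cylinder(h = 734, r = 27);
translate([69, 526, 0]) cylinder(h = 734, r = 27);
translate([1458, 526, 0]) cylinder(h = 734, r = 27);
translate([-557, 141, 0]) {
  translate([0, 0, 362]) cube([277, 313, 39]);
  translate([13, 13, 0]) cylinder(h = 362, r = 13);
  translate([264, 13, 0]) cylinder(h = 362, r = 13);
  translate([13, 300, 0]) cylinder(h = 362, r = 13);
  translate([264, 300, 0]) cylinder(h = 362, r = 13);
}
translate([1807, 141, 0]) {
  translate([0, 0, 362]) cube([277, 313, 39]);
  translate([13, 13, 0]) cylinder(h = 362, r = 13);
  translate([264, 13, 0]) cylinder(h = 362, r = 13);
  translate([13, 300, 0]) cylinder(h = 362, r = 13);
  translate([264, 300, 0]) cylinder(h = 362, r = 13);
}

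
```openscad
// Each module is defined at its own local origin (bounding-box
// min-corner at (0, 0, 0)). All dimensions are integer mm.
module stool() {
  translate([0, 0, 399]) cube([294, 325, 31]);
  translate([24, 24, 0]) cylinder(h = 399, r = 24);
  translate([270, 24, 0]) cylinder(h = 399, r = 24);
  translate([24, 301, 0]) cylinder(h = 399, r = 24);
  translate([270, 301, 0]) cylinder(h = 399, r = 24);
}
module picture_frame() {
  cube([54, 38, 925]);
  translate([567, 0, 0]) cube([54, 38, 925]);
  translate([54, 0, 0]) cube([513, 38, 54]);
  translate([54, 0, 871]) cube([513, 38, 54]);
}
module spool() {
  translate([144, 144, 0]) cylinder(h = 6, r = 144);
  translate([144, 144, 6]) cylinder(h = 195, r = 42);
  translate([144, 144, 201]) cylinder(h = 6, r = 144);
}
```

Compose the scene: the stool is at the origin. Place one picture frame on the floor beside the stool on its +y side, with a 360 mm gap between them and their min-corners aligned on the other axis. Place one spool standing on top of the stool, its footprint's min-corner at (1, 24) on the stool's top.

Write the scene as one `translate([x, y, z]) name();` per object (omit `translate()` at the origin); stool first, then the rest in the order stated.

stool();
translate([0, 685, 0]) picture_frame();
translate([1, 24, 430]) spool();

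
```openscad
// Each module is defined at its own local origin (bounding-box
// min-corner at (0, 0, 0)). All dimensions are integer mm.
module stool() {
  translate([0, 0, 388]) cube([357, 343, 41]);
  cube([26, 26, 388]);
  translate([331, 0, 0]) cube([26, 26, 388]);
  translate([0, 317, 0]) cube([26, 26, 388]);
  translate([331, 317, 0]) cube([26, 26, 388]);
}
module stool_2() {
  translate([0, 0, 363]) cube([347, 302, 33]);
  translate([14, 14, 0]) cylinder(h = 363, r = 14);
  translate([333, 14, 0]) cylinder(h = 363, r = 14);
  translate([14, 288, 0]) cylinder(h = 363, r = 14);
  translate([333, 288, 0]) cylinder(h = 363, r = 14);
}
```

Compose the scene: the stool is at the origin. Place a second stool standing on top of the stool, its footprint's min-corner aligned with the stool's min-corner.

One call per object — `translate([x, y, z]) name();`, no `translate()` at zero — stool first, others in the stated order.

stool();
translate([0, 0, 429]) stool_2();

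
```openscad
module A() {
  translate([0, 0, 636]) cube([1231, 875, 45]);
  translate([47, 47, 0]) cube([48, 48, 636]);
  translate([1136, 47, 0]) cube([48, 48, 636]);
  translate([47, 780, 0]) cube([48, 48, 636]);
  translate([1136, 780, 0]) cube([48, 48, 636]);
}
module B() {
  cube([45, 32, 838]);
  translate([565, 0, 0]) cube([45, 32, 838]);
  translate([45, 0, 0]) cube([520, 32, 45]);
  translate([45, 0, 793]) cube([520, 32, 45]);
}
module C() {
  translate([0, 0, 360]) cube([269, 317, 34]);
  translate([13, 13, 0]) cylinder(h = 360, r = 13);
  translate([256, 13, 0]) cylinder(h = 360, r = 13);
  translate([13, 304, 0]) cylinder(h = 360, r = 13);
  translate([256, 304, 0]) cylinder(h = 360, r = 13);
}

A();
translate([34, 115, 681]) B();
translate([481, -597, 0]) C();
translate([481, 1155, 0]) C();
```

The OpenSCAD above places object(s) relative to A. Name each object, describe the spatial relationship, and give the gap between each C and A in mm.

A is a table. B is a picture frame. C is a stool. The picture frame is on top of the table. Two stools sit around the table at the −y, +y sides. The gap between each stool and the table is 280 mm.

Each stool's nearest face is 280 mm from the table's bounding box.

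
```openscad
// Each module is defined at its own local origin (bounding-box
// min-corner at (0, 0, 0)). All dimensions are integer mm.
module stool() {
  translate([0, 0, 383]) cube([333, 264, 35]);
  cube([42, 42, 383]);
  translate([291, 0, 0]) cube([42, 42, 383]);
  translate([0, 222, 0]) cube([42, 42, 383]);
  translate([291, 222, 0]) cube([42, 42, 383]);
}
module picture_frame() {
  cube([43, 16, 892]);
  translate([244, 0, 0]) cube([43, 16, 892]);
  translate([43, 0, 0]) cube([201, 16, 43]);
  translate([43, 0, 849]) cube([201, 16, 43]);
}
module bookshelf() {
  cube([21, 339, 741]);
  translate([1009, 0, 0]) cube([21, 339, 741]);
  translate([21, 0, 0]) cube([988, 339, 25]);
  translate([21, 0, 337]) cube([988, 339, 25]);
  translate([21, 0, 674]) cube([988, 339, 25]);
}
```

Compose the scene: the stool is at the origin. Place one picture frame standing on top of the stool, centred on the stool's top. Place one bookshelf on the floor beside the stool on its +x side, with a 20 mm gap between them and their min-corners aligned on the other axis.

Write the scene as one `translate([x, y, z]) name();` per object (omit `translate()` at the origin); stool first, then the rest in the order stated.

stool();
translate([23, 124, 418]) picture_frame();
translate([353, 0, 0]) bookshelf();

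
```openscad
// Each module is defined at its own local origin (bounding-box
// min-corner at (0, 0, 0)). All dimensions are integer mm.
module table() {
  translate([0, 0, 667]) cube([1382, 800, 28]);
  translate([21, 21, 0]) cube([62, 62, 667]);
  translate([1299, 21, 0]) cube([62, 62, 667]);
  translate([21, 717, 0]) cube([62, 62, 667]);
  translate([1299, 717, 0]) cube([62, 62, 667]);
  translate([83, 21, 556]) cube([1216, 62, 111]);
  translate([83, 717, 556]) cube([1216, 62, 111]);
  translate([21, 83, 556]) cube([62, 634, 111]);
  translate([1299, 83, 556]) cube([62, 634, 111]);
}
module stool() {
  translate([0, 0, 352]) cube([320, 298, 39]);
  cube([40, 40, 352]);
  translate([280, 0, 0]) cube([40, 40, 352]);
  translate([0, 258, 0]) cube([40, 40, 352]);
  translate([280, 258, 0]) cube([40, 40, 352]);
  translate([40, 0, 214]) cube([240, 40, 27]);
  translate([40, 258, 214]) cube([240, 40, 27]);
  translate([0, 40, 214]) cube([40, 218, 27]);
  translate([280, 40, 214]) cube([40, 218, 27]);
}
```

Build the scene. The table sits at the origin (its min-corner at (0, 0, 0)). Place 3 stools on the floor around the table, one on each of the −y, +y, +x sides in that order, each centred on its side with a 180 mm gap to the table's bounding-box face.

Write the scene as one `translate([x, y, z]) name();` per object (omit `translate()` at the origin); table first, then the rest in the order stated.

table();
translate([531, -478, 0]) stool();
translate([531, 980, 0]) stool();
translate([1562, 251, 0]) stool();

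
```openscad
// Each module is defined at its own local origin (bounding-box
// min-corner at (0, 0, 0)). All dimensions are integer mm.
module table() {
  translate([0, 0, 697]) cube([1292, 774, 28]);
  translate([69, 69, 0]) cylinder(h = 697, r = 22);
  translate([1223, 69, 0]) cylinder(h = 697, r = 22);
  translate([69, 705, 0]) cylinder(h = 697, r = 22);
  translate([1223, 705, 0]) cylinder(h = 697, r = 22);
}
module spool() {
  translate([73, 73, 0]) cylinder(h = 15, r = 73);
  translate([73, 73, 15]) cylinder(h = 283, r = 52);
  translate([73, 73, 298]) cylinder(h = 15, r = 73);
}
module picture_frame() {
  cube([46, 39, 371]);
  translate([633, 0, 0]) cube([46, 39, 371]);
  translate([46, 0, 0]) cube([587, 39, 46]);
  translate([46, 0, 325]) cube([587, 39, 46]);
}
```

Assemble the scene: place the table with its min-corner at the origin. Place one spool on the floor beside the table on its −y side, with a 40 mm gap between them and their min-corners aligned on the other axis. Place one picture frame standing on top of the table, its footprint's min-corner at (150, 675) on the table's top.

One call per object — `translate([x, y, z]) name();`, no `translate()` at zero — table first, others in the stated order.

table();
translate([0, -186, 0]) spool();
translate([150, 675, 725]) picture_frame();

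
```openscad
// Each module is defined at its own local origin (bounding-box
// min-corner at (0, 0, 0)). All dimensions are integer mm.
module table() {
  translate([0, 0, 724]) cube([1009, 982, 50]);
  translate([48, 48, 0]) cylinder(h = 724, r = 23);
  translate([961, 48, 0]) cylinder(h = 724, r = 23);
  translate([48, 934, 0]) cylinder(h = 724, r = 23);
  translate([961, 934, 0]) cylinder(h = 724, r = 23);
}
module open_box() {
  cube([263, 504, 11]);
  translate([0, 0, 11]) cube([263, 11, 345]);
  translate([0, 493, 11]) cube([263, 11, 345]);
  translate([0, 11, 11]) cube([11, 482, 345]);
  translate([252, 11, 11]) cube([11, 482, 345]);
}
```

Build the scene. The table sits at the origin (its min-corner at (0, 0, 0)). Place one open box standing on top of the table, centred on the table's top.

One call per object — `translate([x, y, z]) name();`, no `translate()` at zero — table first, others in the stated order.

table();
translate([373, 239, 774]) open_box();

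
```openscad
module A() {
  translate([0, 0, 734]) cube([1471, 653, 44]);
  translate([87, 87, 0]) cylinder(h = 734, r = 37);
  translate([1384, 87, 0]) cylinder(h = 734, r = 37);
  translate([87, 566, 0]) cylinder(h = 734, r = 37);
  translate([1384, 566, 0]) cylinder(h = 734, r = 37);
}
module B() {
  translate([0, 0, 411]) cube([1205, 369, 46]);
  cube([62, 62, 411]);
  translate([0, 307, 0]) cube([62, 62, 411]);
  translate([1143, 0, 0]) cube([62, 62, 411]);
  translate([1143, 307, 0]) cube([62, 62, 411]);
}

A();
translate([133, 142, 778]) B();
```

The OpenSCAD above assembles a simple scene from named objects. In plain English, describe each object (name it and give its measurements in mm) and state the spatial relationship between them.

A is a rectangular dining table. The top is 1471×653×44 mm with its upper surface at z = 778 mm. It stands on four round legs of 74 mm diameter, each leg's bounding box inset 50 mm from the nearest pair of top edges, running from the floor to the underside of the top.

B is a long wooden bench with a 1205 mm (x) × 369 mm (y) seat, 46 mm thick, its top surface 457 mm above the floor. Four 62 mm square legs at the seat corners, flush with the edges, run from z = 0 to the seat underside.

The bench is on top of the table, centred.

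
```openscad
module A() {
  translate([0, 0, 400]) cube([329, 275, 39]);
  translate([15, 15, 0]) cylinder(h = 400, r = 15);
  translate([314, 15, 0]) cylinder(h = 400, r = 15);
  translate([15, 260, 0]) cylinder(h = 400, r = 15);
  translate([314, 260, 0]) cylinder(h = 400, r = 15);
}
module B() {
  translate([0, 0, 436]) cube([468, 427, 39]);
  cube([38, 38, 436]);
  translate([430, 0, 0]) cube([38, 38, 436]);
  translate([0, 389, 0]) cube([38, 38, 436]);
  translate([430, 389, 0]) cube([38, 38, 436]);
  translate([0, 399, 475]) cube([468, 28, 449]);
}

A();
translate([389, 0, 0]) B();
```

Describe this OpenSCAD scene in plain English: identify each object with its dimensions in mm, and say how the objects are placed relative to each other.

A is a simple wooden stool: a rectangular seat 329 mm (x) by 275 mm (y), 39 mm thick, top face at z = 439 mm, on four round legs, each 30 mm in diameter. The legs rest on z = 0, each leg's axis is inset half a diameter from the nearest pair of seat edges (so the leg's bounding box is flush with the corner).

B is a chair. The seat is a 468×427×39 mm slab with its top at z = 475 mm, on four 38×38 mm corner legs (flush with the seat edges, standing on z = 0). A flat backrest 28 mm thick, 449 mm tall, spans the full seat width and rises from the seat top along its +y edge, rear face flush with the rear of the seat.

The chair is on the floor beside the stool on its +x side.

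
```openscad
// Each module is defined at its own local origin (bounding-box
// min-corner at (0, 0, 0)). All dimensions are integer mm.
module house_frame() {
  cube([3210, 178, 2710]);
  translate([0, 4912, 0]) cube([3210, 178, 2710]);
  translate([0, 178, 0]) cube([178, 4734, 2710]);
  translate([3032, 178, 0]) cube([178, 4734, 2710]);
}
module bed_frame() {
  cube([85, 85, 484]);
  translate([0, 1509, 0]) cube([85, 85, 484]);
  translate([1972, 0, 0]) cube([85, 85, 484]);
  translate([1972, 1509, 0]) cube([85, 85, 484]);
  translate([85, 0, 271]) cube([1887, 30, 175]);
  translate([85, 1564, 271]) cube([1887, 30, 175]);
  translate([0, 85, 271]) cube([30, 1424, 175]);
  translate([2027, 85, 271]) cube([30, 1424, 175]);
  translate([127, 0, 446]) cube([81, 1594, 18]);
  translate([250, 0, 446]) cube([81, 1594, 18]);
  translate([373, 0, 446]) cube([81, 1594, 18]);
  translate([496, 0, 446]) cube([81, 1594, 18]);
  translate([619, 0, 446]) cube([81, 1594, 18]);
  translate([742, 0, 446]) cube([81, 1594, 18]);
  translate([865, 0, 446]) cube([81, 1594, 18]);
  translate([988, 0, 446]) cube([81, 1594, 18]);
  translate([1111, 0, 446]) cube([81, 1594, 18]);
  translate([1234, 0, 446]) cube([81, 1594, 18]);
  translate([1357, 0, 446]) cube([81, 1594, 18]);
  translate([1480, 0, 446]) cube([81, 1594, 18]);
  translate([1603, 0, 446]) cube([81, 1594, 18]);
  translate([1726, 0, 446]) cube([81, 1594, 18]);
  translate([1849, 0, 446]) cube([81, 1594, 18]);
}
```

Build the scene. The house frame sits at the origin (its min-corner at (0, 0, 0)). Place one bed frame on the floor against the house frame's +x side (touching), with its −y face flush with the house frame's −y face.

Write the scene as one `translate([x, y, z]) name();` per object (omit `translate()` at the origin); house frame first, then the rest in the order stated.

house_frame();
translate([3210, 0, 0]) bed_frame();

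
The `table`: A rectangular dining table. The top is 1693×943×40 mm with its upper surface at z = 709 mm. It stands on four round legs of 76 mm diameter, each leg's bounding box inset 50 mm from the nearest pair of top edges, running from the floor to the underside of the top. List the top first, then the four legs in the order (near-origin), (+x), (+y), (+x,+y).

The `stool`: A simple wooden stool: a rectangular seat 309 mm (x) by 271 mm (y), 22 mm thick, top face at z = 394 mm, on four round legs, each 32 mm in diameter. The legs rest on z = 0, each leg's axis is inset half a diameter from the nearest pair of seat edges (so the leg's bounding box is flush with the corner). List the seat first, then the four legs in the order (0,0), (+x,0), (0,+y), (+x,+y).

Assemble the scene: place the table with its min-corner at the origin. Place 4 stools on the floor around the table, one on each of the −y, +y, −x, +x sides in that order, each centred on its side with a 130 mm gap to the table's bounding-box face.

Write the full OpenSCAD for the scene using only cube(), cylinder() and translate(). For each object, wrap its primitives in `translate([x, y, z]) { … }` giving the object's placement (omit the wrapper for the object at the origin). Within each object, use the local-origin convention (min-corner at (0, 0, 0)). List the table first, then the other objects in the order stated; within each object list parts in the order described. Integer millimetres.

translate([0, 0, 669]) cube([1693, 943, 40]);
translate([88, 88, 0]) cylinder(h = 669, r = 38);
translate([1605, 88, 0]) cylinder(h = 669, r = 38);
translate([88, 855, 0]) cylinder(h = 669, r = 38);
translate([1605, 855, 0]) cylinder(h = 669, r = 38);
translate([692, -401, 0]) {
  translate([0, 0, 372]) cube([309, 271, 22]);
  translate([16, 16, 0]) cylinder(h = 372, r = 16);
  translate([293, 16, 0]) cylinder(h = 372, r = 16);
  translate([16, 255, 0]) cylinder(h = 372, r = 16);
  translate([293, 255, 0]) cylinder(h = 372, r = 16);
}
translate([692, 1073, 0]) {
  translate([0, 0, 372]) cube([309, 271, 22]);
  translate([16, 16, 0]) cylinder(h = 372, r = 16);
  translate([293, 16, 0]) cylinder(h = 372, r = 16);
  translate([16, 255, 0]) cylinder(h = 372, r = 16);
  translate([293, 255, 0]) cylinder(h = 372, r = 16);
}
translate([-439, 336, 0]) {
  translate([0, 0, 372]) cube([309, 271, 22]);
  translate([16, 16, 0]) cylinder(h = 372, r = 16);
  translate([293, 16, 0]) cylinder(h = 372, r = 16);
  translate([16, 255, 0]) cylinder(h = 372, r = 16);
  translate([293, 255, 0]) cylinder(h = 372, r = 16);
}
translate([1823, 336, 0]) {
  translate([0, 0, 372]) cube([309, 271, 22]);
  translate([16, 16, 0]) cylinder(h = 372, r = 16);
  translate([293, 16, 0]) cylinder(h = 372, r = 16);
  translate([16, 255, 0]) cylinder(h = 372, r = 16);
  translate([293, 255, 0]) cylinder(h = 372, r = 16);
}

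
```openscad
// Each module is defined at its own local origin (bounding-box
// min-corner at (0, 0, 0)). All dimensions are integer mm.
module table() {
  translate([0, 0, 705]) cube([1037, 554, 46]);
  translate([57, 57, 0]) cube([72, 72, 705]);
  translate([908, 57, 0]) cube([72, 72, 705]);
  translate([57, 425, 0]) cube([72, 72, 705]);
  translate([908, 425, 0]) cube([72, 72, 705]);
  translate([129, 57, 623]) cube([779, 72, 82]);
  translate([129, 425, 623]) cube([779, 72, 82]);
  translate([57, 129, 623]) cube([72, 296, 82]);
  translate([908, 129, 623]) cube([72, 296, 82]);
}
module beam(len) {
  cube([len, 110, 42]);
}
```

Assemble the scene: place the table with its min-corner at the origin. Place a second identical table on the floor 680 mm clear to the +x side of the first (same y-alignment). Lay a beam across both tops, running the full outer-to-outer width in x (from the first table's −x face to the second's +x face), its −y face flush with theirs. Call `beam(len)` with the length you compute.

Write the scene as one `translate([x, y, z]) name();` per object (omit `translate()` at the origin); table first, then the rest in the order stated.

table();
translate([1717, 0, 0]) table();
translate([0, 0, 751]) beam(2754);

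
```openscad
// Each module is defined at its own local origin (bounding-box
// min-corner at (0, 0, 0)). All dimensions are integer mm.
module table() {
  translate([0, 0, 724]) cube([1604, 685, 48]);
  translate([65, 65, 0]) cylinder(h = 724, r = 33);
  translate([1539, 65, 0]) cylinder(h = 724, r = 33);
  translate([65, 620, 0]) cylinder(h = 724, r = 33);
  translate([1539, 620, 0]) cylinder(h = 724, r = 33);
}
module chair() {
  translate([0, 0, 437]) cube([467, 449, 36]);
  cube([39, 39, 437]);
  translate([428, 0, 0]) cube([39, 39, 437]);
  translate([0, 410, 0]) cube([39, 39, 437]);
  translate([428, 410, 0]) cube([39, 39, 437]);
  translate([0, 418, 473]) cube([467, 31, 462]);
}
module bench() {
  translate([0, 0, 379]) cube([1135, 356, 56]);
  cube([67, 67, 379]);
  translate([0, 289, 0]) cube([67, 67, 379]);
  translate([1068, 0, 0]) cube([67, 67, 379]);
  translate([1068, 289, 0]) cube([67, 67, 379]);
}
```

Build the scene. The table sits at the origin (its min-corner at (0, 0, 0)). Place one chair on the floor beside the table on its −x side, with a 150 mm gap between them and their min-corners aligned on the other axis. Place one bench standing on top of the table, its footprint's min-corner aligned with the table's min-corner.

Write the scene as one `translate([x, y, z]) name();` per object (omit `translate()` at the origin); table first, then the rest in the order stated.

table();
translate([-617, 0, 0]) chair();
translate([0, 0, 772]) bench();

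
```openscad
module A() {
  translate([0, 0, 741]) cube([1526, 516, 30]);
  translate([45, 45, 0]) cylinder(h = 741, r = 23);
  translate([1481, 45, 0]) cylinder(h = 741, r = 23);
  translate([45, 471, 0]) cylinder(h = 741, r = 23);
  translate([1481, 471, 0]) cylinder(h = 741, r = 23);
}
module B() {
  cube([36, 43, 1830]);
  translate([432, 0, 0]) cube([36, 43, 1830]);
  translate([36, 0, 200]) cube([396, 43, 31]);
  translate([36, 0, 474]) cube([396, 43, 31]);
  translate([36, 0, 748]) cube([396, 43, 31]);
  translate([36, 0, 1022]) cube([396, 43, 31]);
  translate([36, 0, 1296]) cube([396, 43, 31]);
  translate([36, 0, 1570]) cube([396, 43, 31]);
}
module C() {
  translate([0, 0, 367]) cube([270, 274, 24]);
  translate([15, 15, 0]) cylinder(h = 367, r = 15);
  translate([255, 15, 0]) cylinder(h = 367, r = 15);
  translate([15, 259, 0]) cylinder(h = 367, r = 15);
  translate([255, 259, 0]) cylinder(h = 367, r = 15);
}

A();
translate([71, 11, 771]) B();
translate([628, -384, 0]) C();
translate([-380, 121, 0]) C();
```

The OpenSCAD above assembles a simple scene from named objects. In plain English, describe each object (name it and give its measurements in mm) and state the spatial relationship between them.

A is a table: top 1526 mm (x) × 516 mm (y), 30 mm thick, upper face at z = 771 mm, on four round legs of 46 mm diameter, each leg's bounding box inset 22 mm from the nearest pair of top edges, running from z = 0 to the bottom of the top.

B is a wooden ladder with two side rails of 36×43 mm section and 1830 mm height, set 468 mm apart overall. Between them run 6 rectangular rungs (43 mm deep, 31 mm thick), front faces flush with the rails' −y face. The bottom of the first rung is 200 mm above the floor and each subsequent rung is 274 mm higher than the one below.

C is a four-legged stool. The seat is a 270×274×24 mm slab whose top surface is at z = 391 mm; four round legs, each 30 mm in diameter, run from the floor (z = 0) to the underside of the seat, each leg's axis is inset half a diameter from the nearest pair of seat edges (so the leg's bounding box is flush with the corner).

The ladder is on top of the table. Two stools sit around the table at the −y, −x sides.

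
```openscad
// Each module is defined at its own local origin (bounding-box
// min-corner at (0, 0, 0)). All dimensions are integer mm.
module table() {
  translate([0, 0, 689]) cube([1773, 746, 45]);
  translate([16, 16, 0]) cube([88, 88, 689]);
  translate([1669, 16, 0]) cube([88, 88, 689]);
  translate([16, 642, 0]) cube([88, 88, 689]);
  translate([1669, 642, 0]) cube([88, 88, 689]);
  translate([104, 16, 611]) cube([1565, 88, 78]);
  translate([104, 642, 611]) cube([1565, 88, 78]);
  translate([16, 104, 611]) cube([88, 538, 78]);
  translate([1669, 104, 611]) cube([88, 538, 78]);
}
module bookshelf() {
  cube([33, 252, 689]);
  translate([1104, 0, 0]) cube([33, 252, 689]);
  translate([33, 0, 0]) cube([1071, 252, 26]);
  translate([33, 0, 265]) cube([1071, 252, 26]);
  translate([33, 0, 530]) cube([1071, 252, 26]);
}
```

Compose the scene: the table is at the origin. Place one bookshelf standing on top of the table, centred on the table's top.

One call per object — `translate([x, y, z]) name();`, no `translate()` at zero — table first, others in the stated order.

table();
translate([318, 247, 734]) bookshelf();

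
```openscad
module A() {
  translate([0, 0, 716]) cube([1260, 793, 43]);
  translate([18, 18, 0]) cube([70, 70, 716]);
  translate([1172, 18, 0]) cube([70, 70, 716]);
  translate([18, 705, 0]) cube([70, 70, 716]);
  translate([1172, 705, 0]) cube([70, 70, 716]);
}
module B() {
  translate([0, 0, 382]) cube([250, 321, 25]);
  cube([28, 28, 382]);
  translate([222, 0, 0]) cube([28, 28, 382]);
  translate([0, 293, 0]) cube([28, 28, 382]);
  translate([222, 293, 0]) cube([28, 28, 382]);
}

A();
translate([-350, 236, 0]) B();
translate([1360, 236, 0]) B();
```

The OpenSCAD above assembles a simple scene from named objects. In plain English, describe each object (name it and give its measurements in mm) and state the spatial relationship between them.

A is a table: top 1260 mm (x) × 793 mm (y), 43 mm thick, upper face at z = 759 mm, on four 70×70 mm square legs, each inset 18 mm from the nearest pair of top edges, running from z = 0 to the bottom of the top.

B is a simple wooden stool: a rectangular seat 250 mm (x) by 321 mm (y), 25 mm thick, top face at z = 407 mm, on four square legs, each 28×28 mm in cross-section. The legs rest on z = 0, each flush with a corner of the seat.

Two stools sit around the table at the −x, +x sides.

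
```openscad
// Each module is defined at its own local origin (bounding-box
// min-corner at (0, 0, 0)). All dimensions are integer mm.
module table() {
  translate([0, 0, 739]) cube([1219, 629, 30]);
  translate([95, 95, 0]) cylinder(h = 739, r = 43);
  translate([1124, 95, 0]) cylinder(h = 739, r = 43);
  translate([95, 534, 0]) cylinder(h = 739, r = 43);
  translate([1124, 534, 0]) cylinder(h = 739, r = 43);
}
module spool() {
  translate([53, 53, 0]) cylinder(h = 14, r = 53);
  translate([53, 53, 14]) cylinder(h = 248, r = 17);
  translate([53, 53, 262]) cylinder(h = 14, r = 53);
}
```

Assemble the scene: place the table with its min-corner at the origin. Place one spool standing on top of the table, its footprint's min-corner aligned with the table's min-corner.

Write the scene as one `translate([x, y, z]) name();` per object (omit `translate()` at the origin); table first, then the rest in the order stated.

table();
translate([0, 0, 769]) spool();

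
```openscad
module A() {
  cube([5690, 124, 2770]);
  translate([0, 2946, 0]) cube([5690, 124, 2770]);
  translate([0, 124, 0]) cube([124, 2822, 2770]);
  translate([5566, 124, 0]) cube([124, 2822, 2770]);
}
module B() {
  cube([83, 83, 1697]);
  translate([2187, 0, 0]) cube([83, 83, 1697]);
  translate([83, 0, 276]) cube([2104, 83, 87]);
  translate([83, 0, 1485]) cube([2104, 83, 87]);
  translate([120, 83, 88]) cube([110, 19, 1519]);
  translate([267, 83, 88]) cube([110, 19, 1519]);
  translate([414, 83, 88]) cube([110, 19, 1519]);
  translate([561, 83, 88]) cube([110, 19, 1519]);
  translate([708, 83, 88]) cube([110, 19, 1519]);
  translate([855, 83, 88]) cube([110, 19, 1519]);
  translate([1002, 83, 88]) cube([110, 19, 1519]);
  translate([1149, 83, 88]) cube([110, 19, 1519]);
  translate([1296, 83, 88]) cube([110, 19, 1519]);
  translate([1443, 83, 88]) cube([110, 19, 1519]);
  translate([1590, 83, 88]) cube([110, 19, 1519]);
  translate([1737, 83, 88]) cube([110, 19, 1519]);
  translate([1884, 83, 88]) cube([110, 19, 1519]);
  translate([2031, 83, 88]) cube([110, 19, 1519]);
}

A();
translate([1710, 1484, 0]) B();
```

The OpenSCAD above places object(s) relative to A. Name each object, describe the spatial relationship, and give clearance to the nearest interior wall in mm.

A is a house frame. B is a fence section. The fence section sits inside the house frame, centred. The clearance to the nearest interior wall is 1360 mm.

Clearances: x = 1586, y = 1360; minimum 1360 mm.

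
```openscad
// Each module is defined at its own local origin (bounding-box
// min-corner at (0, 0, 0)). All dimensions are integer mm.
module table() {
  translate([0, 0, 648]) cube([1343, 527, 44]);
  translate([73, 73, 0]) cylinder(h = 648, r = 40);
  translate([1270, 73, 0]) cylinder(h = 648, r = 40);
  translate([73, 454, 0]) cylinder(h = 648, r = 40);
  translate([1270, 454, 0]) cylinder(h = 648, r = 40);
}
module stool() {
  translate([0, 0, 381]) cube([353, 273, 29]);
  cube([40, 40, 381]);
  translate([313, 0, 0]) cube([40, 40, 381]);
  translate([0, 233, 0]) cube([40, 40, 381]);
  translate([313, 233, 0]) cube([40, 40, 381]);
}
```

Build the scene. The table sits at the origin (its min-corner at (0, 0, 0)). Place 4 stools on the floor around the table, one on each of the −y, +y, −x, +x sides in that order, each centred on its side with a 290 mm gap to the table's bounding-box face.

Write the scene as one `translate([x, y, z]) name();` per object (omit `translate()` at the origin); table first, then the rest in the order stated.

table();
translate([495, -563, 0]) stool();
translate([495, 817, 0]) stool();
translate([-643, 127, 0]) stool();
translate([1633, 127, 0]) stool();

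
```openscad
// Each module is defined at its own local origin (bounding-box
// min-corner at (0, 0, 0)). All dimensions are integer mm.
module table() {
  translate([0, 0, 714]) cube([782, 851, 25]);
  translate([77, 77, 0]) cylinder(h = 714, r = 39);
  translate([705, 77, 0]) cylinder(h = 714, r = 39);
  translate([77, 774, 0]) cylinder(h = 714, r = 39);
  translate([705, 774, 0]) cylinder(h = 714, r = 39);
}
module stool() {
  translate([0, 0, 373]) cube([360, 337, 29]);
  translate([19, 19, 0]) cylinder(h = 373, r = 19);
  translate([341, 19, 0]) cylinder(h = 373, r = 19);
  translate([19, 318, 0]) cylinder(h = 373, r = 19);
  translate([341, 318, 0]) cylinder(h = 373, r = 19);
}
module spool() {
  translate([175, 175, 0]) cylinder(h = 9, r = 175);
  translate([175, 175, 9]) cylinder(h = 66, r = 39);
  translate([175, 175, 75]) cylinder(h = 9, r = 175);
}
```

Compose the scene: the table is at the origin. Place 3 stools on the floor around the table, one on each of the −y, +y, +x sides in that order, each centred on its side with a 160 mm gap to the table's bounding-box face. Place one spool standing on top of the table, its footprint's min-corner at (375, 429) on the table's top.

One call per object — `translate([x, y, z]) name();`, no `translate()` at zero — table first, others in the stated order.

table();
translate([211, -497, 0]) stool();
translate([211, 1011, 0]) stool();
translate([942, 257, 0]) stool();
translate([375, 429, 739]) spool();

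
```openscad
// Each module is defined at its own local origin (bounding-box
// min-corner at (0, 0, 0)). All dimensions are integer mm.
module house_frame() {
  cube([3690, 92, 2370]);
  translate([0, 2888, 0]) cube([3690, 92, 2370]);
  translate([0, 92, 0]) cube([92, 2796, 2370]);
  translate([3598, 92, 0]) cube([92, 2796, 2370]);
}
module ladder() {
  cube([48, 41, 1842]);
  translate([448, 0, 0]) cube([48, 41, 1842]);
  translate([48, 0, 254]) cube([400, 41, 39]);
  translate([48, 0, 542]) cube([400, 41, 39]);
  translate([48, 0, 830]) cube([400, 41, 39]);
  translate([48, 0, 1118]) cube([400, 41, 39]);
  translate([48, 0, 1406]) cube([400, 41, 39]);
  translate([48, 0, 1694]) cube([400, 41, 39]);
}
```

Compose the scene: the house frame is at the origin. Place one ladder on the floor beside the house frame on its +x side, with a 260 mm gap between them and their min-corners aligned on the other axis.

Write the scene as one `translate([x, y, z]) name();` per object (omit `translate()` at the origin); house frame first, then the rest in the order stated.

house_frame();
translate([3950, 0, 0]) ladder();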